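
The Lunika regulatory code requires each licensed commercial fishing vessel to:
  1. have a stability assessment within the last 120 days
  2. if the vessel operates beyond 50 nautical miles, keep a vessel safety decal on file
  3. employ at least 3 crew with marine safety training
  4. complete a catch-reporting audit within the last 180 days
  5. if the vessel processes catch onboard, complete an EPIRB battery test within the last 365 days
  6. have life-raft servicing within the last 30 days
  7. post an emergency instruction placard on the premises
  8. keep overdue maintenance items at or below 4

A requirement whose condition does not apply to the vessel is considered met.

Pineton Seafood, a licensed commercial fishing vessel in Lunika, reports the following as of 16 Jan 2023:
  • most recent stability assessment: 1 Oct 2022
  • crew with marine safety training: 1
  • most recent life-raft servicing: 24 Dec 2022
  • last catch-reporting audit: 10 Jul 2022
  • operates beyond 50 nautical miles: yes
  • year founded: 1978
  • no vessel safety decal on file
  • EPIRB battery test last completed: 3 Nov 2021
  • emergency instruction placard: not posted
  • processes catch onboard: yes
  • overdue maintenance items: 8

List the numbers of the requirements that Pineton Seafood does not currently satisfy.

2, 3, 4, 5, 7, 8

1. stability assessment 107 days ago vs limit 120 → met
2. condition 'operates beyond 50 nautical miles' holds; vessel safety decal absent → not met
3. crew with marine safety training 1 < 3 → not met
4. catch-reporting audit 190 days ago vs limit 180 → not met
5. condition 'processes catch onboard' holds; EPIRB battery test 439 days ago vs limit 365 → not met
6. life-raft servicing 23 days ago vs limit 30 → met
7. emergency instruction placard absent → not met
8. overdue maintenance items 8 > 4 → not met
Not met: 2, 3, 4, 5, 7, 8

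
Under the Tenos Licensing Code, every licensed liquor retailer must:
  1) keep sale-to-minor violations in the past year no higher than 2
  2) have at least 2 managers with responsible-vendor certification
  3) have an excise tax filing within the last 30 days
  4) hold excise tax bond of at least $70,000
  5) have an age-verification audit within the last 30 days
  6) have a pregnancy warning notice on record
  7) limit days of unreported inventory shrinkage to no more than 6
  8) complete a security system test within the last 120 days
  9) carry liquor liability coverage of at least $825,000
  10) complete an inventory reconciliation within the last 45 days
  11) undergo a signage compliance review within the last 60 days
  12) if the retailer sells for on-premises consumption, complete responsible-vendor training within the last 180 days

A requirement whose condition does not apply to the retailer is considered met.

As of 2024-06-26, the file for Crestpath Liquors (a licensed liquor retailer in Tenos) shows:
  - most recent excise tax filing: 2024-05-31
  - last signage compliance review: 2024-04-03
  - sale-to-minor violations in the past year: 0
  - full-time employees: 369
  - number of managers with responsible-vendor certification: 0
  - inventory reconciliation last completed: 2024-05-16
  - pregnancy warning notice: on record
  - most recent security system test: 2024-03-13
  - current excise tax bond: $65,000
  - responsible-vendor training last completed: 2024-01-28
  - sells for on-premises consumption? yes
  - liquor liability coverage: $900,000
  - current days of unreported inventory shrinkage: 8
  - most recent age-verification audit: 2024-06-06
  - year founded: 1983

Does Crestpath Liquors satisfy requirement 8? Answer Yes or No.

8. security system test 105 days ago vs limit 120 → met

Yes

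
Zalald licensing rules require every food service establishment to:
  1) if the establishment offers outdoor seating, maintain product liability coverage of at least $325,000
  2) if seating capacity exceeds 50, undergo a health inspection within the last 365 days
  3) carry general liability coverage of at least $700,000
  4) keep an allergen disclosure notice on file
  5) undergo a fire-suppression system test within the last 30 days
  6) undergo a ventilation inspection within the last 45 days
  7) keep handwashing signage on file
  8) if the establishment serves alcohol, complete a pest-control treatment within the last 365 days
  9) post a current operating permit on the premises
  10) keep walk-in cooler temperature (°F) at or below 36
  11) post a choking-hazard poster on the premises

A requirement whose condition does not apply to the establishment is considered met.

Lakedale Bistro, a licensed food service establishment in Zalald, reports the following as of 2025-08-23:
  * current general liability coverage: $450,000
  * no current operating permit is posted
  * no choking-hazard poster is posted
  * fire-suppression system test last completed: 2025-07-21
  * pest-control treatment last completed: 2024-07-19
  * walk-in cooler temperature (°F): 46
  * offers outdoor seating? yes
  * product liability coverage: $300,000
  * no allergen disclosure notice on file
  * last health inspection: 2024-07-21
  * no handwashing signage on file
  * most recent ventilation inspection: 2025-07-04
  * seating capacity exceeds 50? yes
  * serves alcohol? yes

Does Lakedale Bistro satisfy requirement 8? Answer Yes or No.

No

8. condition 'serves alcohol' holds; pest-control treatment 400 days ago vs limit 365 → not met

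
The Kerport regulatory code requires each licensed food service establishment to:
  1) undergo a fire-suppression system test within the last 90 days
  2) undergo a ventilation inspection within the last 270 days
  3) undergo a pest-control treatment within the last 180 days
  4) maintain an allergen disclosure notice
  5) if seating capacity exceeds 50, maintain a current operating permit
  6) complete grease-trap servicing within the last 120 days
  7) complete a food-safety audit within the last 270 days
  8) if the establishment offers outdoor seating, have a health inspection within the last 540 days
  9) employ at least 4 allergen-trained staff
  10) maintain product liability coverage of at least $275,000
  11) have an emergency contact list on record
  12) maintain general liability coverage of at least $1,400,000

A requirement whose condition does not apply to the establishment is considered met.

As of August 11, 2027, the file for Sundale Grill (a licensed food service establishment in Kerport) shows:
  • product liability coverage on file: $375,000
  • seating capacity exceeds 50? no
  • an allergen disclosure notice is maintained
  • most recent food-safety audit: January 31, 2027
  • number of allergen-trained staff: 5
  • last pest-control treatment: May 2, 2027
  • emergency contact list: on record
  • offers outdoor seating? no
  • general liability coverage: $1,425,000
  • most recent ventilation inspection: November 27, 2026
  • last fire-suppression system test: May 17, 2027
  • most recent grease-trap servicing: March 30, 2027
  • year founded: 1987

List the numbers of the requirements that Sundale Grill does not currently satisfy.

1. fire-suppression system test 86 days ago vs limit 90 → met
2. ventilation inspection 257 days ago vs limit 270 → met
3. pest-control treatment 101 days ago vs limit 180 → met
4. allergen disclosure notice present → met
5. condition 'seating capacity exceeds 50' does not hold → requirement n/a → met
6. grease-trap servicing 134 days ago vs limit 120 → not met
7. food-safety audit 192 days ago vs limit 270 → met
8. condition 'offers outdoor seating' does not hold → requirement n/a → met
9. allergen-trained staff 5 ≥ 4 → met
10. product liability coverage $375,000 ≥ $275,000 → met
11. emergency contact list present → met
12. general liability coverage $1,425,000 ≥ $1,400,000 → met
Not met: 6

6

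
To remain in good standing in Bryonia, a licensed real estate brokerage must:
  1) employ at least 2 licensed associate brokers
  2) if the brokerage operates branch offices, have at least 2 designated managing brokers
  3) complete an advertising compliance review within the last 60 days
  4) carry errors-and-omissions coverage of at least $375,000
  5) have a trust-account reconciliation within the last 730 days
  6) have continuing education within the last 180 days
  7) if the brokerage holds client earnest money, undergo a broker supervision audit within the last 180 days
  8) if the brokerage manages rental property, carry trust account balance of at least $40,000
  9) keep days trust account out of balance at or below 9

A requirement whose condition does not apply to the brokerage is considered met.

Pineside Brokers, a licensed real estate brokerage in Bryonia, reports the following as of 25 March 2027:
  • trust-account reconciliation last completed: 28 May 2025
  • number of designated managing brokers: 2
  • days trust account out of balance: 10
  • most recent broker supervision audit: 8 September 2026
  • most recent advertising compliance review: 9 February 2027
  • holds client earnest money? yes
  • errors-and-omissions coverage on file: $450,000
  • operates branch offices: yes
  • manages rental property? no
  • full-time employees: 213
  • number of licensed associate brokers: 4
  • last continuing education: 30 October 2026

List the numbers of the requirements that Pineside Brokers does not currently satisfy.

1. licensed associate brokers 4 ≥ 2 → met
2. condition 'operates branch offices' holds; designated managing brokers 2 ≥ 2 → met
3. advertising compliance review 44 days ago vs limit 60 → met
4. errors-and-omissions coverage $450,000 ≥ $375,000 → met
5. trust-account reconciliation 666 days ago vs limit 730 → met
6. continuing education 146 days ago vs limit 180 → met
7. condition 'holds client earnest money' holds; broker supervision audit 198 days ago vs limit 180 → not met
8. condition 'manages rental property' does not hold → requirement n/a → met
9. days trust account out of balance 10 > 9 → not met
Not met: 7, 9

7, 9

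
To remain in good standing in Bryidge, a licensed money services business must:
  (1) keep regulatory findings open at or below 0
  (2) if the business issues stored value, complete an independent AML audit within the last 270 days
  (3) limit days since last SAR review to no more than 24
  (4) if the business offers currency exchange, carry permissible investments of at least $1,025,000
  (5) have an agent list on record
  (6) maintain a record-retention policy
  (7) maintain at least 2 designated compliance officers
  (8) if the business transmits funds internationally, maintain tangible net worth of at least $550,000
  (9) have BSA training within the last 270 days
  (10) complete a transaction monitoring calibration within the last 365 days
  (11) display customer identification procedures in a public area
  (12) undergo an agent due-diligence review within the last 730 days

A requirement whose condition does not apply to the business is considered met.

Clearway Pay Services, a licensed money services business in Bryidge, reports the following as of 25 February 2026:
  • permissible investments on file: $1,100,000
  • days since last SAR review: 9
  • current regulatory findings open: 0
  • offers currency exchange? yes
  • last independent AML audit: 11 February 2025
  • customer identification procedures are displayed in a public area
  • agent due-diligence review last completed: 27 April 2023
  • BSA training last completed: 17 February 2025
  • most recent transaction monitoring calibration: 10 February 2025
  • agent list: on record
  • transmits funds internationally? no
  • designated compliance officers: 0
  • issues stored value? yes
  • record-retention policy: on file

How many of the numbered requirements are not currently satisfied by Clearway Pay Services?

1. regulatory findings open 0 ≤ 0 → met
2. condition 'issues stored value' holds; independent AML audit 379 days ago vs limit 270 → not met
3. days since last SAR review 9 ≤ 24 → met
4. condition 'offers currency exchange' holds; permissible investments $1,100,000 ≥ $1,025,000 → met
5. agent list present → met
6. record-retention policy present → met
7. designated compliance officers 0 < 2 → not met
8. condition 'transmits funds internationally' does not hold → requirement n/a → met
9. BSA training 373 days ago vs limit 270 → not met
10. transaction monitoring calibration 380 days ago vs limit 365 → not met
11. customer identification procedures present → met
12. agent due-diligence review 1035 days ago vs limit 730 → not met
Not met: 5 of 12

5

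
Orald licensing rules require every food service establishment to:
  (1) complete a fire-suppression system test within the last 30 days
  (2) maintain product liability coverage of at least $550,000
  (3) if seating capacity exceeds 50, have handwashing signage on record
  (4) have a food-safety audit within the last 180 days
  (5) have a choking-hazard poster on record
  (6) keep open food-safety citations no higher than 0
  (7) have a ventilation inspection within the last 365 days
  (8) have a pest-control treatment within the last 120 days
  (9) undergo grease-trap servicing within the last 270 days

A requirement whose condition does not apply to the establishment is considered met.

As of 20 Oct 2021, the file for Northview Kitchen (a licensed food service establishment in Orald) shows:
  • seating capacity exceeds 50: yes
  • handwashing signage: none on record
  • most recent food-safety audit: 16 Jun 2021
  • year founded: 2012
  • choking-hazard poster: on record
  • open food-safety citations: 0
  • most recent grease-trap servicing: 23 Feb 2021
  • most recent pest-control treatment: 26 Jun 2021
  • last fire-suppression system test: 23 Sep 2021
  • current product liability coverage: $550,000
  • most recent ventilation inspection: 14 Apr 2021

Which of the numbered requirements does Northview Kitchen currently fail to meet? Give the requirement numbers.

1. fire-suppression system test 27 days ago vs limit 30 → met
2. product liability coverage $550,000 ≥ $550,000 → met
3. condition 'seating capacity exceeds 50' holds; handwashing signage absent → not met
4. food-safety audit 126 days ago vs limit 180 → met
5. choking-hazard poster present → met
6. open food-safety citations 0 ≤ 0 → met
7. ventilation inspection 189 days ago vs limit 365 → met
8. pest-control treatment 116 days ago vs limit 120 → met
9. grease-trap servicing 239 days ago vs limit 270 → met
Not met: 3

3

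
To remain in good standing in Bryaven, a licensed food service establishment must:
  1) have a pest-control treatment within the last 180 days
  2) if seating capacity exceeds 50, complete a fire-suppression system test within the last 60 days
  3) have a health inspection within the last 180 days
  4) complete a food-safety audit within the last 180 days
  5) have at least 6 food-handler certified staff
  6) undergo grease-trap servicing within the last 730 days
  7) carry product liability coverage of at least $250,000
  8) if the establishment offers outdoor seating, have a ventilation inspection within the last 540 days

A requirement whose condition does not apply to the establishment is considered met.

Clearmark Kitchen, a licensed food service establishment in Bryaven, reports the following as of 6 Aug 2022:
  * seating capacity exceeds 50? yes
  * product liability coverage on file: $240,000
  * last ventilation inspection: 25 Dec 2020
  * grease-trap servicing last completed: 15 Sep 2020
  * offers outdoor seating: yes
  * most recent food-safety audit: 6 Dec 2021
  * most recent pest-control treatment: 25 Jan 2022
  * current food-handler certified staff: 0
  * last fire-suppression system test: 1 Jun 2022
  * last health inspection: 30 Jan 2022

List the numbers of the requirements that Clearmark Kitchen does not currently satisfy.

1, 2, 3, 4, 5, 7, 8

1. pest-control treatment 193 days ago vs limit 180 → not met
2. condition 'seating capacity exceeds 50' holds; fire-suppression system test 66 days ago vs limit 60 → not met
3. health inspection 188 days ago vs limit 180 → not met
4. food-safety audit 243 days ago vs limit 180 → not met
5. food-handler certified staff 0 < 6 → not met
6. grease-trap servicing 690 days ago vs limit 730 → met
7. product liability coverage $240,000 < $250,000 → not met
8. condition 'offers outdoor seating' holds; ventilation inspection 589 days ago vs limit 540 → not met
Not met: 1, 2, 3, 4, 5, 7, 8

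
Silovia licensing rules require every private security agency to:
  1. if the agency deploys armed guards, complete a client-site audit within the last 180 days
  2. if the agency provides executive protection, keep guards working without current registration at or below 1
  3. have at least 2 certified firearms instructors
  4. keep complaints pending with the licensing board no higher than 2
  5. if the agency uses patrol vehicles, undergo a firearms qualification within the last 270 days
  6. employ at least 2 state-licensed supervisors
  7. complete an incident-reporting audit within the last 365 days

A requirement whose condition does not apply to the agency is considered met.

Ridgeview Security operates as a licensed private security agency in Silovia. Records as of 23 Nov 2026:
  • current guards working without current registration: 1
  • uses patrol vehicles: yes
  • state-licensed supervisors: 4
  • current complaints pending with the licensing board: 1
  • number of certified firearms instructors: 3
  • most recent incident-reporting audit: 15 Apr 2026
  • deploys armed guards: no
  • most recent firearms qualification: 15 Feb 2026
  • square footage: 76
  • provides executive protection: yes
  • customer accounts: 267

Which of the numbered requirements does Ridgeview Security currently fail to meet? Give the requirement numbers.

1. condition 'deploys armed guards' does not hold → requirement n/a → met
2. condition 'provides executive protection' holds; guards working without current registration 1 ≤ 1 → met
3. certified firearms instructors 3 ≥ 2 → met
4. complaints pending with the licensing board 1 ≤ 2 → met
5. condition 'uses patrol vehicles' holds; firearms qualification 281 days ago vs limit 270 → not met
6. state-licensed supervisors 4 ≥ 2 → met
7. incident-reporting audit 222 days ago vs limit 365 → met
Not met: 5

5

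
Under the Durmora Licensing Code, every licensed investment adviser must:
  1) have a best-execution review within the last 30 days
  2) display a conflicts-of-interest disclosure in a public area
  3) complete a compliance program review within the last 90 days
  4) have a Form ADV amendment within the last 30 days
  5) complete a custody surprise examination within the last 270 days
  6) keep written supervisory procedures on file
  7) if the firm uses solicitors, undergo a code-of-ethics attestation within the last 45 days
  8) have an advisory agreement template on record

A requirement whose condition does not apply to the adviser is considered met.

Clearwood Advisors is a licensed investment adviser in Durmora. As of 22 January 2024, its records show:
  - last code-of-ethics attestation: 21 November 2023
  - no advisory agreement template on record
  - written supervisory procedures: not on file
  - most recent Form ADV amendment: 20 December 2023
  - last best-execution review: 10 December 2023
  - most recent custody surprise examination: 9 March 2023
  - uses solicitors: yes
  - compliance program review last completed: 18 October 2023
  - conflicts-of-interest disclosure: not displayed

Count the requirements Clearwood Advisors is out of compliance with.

1. best-execution review 43 days ago vs limit 30 → not met
2. conflicts-of-interest disclosure absent → not met
3. compliance program review 96 days ago vs limit 90 → not met
4. Form ADV amendment 33 days ago vs limit 30 → not met
5. custody surprise examination 319 days ago vs limit 270 → not met
6. written supervisory procedures absent → not met
7. condition 'uses solicitors' holds; code-of-ethics attestation 62 days ago vs limit 45 → not met
8. advisory agreement template absent → not met
Not met: 8 of 8

8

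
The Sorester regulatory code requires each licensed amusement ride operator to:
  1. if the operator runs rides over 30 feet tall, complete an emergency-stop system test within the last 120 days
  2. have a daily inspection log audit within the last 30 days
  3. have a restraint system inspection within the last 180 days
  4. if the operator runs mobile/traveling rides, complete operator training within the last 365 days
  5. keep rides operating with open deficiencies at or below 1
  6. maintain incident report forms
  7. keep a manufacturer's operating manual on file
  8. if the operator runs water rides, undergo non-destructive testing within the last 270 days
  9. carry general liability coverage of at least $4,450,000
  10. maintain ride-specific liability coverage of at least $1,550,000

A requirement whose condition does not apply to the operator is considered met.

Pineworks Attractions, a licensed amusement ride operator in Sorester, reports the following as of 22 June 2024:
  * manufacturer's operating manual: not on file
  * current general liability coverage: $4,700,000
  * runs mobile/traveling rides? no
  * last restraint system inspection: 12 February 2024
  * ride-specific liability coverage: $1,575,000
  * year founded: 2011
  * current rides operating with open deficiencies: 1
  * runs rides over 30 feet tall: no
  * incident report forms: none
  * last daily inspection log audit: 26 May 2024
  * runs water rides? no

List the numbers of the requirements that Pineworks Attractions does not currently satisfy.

1. condition 'runs rides over 30 feet tall' does not hold → requirement n/a → met
2. daily inspection log audit 27 days ago vs limit 30 → met
3. restraint system inspection 131 days ago vs limit 180 → met
4. condition 'runs mobile/traveling rides' does not hold → requirement n/a → met
5. rides operating with open deficiencies 1 ≤ 1 → met
6. incident report forms absent → not met
7. manufacturer's operating manual absent → not met
8. condition 'runs water rides' does not hold → requirement n/a → met
9. general liability coverage $4,700,000 ≥ $4,450,000 → met
10. ride-specific liability coverage $1,575,000 ≥ $1,550,000 → met
Not met: 6, 7

6, 7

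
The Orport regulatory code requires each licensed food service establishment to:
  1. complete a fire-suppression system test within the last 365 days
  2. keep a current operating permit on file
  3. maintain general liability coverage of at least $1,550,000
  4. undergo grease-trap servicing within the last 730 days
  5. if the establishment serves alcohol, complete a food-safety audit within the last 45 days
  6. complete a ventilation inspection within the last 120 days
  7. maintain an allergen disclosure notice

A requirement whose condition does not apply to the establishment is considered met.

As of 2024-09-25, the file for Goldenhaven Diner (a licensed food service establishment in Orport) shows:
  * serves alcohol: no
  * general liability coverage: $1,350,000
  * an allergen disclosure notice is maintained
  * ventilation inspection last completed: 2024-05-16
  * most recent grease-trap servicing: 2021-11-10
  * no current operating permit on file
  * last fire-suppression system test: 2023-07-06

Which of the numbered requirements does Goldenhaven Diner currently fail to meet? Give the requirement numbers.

1, 2, 3, 4, 6

1. fire-suppression system test 447 days ago vs limit 365 → not met
2. current operating permit absent → not met
3. general liability coverage $1,350,000 < $1,550,000 → not met
4. grease-trap servicing 1050 days ago vs limit 730 → not met
5. condition 'serves alcohol' does not hold → requirement n/a → met
6. ventilation inspection 132 days ago vs limit 120 → not met
7. allergen disclosure notice present → met
Not met: 1, 2, 3, 4, 6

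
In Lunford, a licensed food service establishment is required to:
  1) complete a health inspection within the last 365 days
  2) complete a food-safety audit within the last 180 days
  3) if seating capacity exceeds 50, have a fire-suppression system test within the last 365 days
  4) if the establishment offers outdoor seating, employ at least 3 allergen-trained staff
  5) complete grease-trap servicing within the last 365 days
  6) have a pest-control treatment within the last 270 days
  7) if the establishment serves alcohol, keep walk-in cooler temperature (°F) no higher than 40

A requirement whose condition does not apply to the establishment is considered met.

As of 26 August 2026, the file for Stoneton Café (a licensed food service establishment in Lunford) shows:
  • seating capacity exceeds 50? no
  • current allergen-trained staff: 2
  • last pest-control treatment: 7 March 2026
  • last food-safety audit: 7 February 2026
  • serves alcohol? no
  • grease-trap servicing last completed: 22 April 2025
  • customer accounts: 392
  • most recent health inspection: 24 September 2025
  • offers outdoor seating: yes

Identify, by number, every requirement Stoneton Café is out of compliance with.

2, 4, 5

1. health inspection 336 days ago vs limit 365 → met
2. food-safety audit 200 days ago vs limit 180 → not met
3. condition 'seating capacity exceeds 50' does not hold → requirement n/a → met
4. condition 'offers outdoor seating' holds; allergen-trained staff 2 < 3 → not met
5. grease-trap servicing 491 days ago vs limit 365 → not met
6. pest-control treatment 172 days ago vs limit 270 → met
7. condition 'serves alcohol' does not hold → requirement n/a → met
Not met: 2, 4, 5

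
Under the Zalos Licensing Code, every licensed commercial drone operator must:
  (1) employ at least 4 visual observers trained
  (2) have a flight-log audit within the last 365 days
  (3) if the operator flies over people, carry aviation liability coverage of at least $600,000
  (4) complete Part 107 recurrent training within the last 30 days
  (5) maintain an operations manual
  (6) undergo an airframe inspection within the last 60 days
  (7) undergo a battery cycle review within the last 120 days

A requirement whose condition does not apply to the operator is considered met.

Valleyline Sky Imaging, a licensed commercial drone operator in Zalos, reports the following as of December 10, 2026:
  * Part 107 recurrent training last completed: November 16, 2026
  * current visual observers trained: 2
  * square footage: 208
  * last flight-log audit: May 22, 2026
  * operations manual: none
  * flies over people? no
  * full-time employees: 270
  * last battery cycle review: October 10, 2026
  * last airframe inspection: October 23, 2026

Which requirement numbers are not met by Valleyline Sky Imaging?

1, 5

1. visual observers trained 2 < 4 → not met
2. flight-log audit 202 days ago vs limit 365 → met
3. condition 'flies over people' does not hold → requirement n/a → met
4. Part 107 recurrent training 24 days ago vs limit 30 → met
5. operations manual absent → not met
6. airframe inspection 48 days ago vs limit 60 → met
7. battery cycle review 61 days ago vs limit 120 → met
Not met: 1, 5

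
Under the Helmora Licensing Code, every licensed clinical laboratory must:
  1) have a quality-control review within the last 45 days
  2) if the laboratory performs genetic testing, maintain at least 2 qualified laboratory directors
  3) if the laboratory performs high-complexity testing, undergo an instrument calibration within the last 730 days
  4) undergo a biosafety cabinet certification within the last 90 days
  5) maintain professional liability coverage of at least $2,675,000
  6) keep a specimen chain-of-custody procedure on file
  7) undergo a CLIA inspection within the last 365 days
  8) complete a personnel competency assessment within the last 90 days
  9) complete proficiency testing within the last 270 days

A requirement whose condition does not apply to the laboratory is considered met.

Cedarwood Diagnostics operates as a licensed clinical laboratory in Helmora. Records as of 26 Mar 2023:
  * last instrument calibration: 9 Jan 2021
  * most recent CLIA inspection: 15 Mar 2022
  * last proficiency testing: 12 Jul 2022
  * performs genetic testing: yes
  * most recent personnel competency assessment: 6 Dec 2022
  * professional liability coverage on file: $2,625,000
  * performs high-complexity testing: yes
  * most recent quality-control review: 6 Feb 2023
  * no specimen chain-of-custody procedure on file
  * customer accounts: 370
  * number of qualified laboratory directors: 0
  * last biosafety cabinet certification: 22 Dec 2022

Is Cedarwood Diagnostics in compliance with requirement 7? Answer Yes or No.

7. CLIA inspection 376 days ago vs limit 365 → not met

No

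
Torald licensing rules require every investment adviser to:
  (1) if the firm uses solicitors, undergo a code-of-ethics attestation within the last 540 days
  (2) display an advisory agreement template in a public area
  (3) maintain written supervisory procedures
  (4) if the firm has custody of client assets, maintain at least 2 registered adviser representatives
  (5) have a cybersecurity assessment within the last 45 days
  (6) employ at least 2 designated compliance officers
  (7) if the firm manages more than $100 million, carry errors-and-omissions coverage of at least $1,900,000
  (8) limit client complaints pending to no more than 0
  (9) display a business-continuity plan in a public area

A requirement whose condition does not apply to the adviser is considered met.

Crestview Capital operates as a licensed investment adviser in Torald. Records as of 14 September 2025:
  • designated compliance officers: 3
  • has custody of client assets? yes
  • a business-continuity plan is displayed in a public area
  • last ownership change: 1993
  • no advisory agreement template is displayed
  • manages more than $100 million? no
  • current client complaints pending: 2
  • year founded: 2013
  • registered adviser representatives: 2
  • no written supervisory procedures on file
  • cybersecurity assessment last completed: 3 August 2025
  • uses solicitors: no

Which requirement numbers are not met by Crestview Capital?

1. condition 'uses solicitors' does not hold → requirement n/a → met
2. advisory agreement template absent → not met
3. written supervisory procedures absent → not met
4. condition 'has custody of client assets' holds; registered adviser representatives 2 ≥ 2 → met
5. cybersecurity assessment 42 days ago vs limit 45 → met
6. designated compliance officers 3 ≥ 2 → met
7. condition 'manages more than $100 million' does not hold → requirement n/a → met
8. client complaints pending 2 > 0 → not met
9. business-continuity plan present → met
Not met: 2, 3, 8

2, 3, 8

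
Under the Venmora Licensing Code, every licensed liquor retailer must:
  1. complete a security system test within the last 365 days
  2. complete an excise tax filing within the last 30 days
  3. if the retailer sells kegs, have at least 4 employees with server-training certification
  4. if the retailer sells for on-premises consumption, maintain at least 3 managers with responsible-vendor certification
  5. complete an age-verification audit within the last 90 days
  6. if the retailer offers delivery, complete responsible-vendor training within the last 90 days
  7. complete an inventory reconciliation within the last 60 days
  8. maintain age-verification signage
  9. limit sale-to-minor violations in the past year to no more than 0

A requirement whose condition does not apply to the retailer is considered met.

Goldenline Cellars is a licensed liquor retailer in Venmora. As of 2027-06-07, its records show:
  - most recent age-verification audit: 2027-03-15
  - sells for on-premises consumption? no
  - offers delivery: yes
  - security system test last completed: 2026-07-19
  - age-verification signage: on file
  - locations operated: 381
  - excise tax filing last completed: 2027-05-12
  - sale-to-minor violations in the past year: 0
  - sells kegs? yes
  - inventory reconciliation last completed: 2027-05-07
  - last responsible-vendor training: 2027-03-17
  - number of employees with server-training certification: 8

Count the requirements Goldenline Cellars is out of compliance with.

0

1. security system test 323 days ago vs limit 365 → met
2. excise tax filing 26 days ago vs limit 30 → met
3. condition 'sells kegs' holds; employees with server-training certification 8 ≥ 4 → met
4. condition 'sells for on-premises consumption' does not hold → requirement n/a → met
5. age-verification audit 84 days ago vs limit 90 → met
6. condition 'offers delivery' holds; responsible-vendor training 82 days ago vs limit 90 → met
7. inventory reconciliation 31 days ago vs limit 60 → met
8. age-verification signage present → met
9. sale-to-minor violations in the past year 0 ≤ 0 → met
Not met: 0 of 9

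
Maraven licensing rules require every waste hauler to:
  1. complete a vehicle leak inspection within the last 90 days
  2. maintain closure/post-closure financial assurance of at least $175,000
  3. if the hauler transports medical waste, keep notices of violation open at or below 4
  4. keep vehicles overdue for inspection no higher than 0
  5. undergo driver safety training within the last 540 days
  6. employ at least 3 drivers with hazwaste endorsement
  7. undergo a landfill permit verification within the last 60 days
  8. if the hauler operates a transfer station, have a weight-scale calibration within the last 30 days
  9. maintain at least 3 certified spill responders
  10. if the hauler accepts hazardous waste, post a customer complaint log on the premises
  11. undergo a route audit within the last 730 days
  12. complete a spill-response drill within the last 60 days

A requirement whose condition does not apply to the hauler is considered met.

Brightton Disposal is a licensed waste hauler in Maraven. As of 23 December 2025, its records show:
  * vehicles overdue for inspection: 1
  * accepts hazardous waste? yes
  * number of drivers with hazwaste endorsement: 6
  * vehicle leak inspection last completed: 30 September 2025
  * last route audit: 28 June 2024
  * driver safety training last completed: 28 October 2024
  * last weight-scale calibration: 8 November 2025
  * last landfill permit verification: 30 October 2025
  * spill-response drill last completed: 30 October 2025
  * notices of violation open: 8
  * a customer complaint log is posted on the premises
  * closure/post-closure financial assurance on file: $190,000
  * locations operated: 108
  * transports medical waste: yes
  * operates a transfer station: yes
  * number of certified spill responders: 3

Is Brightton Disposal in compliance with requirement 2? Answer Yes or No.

2. closure/post-closure financial assurance $190,000 ≥ $175,000 → met

Yes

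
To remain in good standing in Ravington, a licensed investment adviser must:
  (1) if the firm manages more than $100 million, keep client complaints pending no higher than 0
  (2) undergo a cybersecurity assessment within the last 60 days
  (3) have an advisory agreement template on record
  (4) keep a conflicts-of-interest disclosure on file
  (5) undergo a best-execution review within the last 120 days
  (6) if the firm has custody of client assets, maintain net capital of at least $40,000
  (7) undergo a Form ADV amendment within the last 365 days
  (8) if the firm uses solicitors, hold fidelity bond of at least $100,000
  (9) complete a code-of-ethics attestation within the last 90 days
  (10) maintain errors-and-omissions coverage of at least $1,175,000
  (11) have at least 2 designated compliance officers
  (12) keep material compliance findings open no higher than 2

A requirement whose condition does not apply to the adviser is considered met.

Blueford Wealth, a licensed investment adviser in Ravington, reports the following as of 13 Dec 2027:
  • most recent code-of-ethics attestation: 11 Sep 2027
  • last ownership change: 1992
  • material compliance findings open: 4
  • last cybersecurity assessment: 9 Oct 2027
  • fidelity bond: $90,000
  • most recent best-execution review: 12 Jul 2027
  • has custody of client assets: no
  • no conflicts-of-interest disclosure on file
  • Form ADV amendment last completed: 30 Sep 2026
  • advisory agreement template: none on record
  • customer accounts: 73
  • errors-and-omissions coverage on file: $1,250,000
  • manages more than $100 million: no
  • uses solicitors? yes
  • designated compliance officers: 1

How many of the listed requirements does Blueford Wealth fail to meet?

9

1. condition 'manages more than $100 million' does not hold → requirement n/a → met
2. cybersecurity assessment 65 days ago vs limit 60 → not met
3. advisory agreement template absent → not met
4. conflicts-of-interest disclosure absent → not met
5. best-execution review 154 days ago vs limit 120 → not met
6. condition 'has custody of client assets' does not hold → requirement n/a → met
7. Form ADV amendment 439 days ago vs limit 365 → not met
8. condition 'uses solicitors' holds; fidelity bond $90,000 < $100,000 → not met
9. code-of-ethics attestation 93 days ago vs limit 90 → not met
10. errors-and-omissions coverage $1,250,000 ≥ $1,175,000 → met
11. designated compliance officers 1 < 2 → not met
12. material compliance findings open 4 > 2 → not met
Not met: 9 of 12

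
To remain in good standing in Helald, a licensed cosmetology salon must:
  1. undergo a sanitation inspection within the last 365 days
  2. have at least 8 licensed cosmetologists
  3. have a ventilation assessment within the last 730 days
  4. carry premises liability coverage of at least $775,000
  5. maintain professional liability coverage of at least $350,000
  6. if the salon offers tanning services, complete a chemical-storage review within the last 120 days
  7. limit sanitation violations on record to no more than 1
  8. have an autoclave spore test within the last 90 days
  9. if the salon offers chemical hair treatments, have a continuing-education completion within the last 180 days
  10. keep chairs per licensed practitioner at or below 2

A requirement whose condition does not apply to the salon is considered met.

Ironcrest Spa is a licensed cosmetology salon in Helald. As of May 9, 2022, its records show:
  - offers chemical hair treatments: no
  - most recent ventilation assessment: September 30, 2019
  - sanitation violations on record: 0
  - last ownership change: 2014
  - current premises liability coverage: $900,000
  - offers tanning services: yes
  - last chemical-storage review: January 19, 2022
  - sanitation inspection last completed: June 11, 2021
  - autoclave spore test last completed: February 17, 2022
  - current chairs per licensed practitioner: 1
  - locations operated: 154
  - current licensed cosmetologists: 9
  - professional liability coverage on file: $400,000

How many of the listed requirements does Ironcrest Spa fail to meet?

1. sanitation inspection 332 days ago vs limit 365 → met
2. licensed cosmetologists 9 ≥ 8 → met
3. ventilation assessment 952 days ago vs limit 730 → not met
4. premises liability coverage $900,000 ≥ $775,000 → met
5. professional liability coverage $400,000 ≥ $350,000 → met
6. condition 'offers tanning services' holds; chemical-storage review 110 days ago vs limit 120 → met
7. sanitation violations on record 0 ≤ 1 → met
8. autoclave spore test 81 days ago vs limit 90 → met
9. condition 'offers chemical hair treatments' does not hold → requirement n/a → met
10. chairs per licensed practitioner 1 ≤ 2 → met
Not met: 1 of 10

1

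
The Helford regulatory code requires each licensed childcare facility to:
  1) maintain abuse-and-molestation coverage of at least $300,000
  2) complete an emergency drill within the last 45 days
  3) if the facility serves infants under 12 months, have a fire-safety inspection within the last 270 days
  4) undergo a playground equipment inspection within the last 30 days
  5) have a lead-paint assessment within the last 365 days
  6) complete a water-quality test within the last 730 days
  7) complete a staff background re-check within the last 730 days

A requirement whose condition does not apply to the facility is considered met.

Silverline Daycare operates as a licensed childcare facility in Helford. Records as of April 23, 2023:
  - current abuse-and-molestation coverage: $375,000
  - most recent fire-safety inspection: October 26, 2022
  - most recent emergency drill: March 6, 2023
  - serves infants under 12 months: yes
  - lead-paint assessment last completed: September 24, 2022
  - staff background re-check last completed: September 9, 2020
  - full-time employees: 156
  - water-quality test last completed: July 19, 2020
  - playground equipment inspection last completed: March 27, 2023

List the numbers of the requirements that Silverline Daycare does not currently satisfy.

2, 6, 7

1. abuse-and-molestation coverage $375,000 ≥ $300,000 → met
2. emergency drill 48 days ago vs limit 45 → not met
3. condition 'serves infants under 12 months' holds; fire-safety inspection 179 days ago vs limit 270 → met
4. playground equipment inspection 27 days ago vs limit 30 → met
5. lead-paint assessment 211 days ago vs limit 365 → met
6. water-quality test 1008 days ago vs limit 730 → not met
7. staff background re-check 956 days ago vs limit 730 → not met
Not met: 2, 6, 7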